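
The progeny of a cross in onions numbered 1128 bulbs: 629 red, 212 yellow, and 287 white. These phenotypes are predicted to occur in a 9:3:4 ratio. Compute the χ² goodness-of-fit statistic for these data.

Total ratio parts = 16. Expected numbers out of 1128:
  red: 1128 × 9/16 = 634.5
  yellow: 1128 × 3/16 = 211.5
  white: 1128 × 4/16 = 282
χ² = Σ (O − E)² / E
  red: (629 − 634.5)² / 634.5 = 0.0477
  yellow: (212 − 211.5)² / 211.5 = 0.0012
  white: (287 − 282)² / 282 = 0.0887
χ² = 0.0477 + 0.0012 + 0.0887 = 0.1376 ≈ 0.138

0.138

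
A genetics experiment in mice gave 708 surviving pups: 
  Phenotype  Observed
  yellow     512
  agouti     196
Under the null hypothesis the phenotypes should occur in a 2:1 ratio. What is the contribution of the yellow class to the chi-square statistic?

3.390

The 2:1 ratio has 3 parts, so with N = 708 the expected counts are:
  yellow: 708 × 2/3 = 472
  agouti: 708 × 1/3 = 236
Contribution of yellow: (512 − 472)² / 472 = 3.3898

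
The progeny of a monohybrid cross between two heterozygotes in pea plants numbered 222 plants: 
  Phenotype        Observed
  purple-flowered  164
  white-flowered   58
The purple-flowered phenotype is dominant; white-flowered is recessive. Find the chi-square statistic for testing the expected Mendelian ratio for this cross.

0.150

For a monohybrid cross between heterozygotes with complete dominance, the expected phenotypic ratio is 3:1.
The 3:1 ratio has 4 parts, so with N = 222 the expected counts are:
  purple-flowered: 222 × 3/4 = 166.5
  white-flowered: 222 × 1/4 = 55.5
χ² = Σ (O − E)² / E
  purple-flowered: (164 − 166.5)² / 166.5 = 0.0375
  white-flowered: (58 − 55.5)² / 55.5 = 0.1126
χ² = 0.0375 + 0.1126 = 0.1501 ≈ 0.150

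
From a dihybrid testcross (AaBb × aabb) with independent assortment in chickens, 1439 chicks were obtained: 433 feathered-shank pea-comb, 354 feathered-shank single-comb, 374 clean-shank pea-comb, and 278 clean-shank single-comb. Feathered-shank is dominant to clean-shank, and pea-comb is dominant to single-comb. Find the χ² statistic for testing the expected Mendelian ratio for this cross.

A dihybrid testcross with independent assortment gives a 1:1:1:1 ratio.
Under the 1:1:1:1 hypothesis (Σ ratio = 4, N = 1439):
  feathered-shank pea-comb: 1439 × 1/4 = 359.75
  feathered-shank single-comb: 1439 × 1/4 = 359.75
  clean-shank pea-comb: 1439 × 1/4 = 359.75
  clean-shank single-comb: 1439 × 1/4 = 359.75
χ² = Σ (O − E)² / E
  feathered-shank pea-comb: (433 − 359.75)² / 359.75 = 14.9147
  feathered-shank single-comb: (354 − 359.75)² / 359.75 = 0.0919
  clean-shank pea-comb: (374 − 359.75)² / 359.75 = 0.5645
  clean-shank single-comb: (278 − 359.75)² / 359.75 = 18.5770
χ² = 14.9147 + 0.0919 + 0.5645 + 18.5770 = 34.1481 ≈ 34.148

34.148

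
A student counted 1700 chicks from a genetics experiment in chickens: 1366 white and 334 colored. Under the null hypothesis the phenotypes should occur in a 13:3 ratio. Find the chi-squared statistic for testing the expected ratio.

Total ratio parts = 16. Expected numbers out of 1700:
  white: 1700 × 13/16 = 1381.25
  colored: 1700 × 3/16 = 318.75
χ² = Σ (O − E)² / E
  white: (1366 − 1381.25)² / 1381.25 = 0.1684
  colored: (334 − 318.75)² / 318.75 = 0.7296
χ² = 0.1684 + 0.7296 = 0.898

0.898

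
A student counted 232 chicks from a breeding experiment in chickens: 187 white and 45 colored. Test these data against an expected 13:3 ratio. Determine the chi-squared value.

Under the 13:3 hypothesis (Σ ratio = 16, N = 232):
  white: 232 × 13/16 = 188.5
  colored: 232 × 3/16 = 43.5
χ² = Σ (O − E)² / E
  white: (187 − 188.5)² / 188.5 = 0.0119
  colored: (45 − 43.5)² / 43.5 = 0.0517
χ² = 0.0119 + 0.0517 = 0.0636 ≈ 0.064

0.064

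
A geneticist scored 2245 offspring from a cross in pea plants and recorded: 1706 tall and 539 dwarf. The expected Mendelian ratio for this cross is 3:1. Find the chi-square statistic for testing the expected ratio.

Expected counts for N = 2245 under a 3:1 ratio (total parts = 4):
  tall: 2245 × 3/4 = 1683.75
  dwarf: 2245 × 1/4 = 561.25
χ² = Σ (O − E)² / E
  tall: (1706 − 1683.75)² / 1683.75 = 0.2940
  dwarf: (539 − 561.25)² / 561.25 = 0.8821
χ² = 0.2940 + 0.8821 = 1.1761 ≈ 1.176

1.176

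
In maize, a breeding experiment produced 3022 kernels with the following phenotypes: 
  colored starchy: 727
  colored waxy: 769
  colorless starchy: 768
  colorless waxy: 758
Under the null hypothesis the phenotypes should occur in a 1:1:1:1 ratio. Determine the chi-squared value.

Total ratio parts = 4. Expected numbers out of 3022:
  colored starchy: 3022 × 1/4 = 755.5
  colored waxy: 3022 × 1/4 = 755.5
  colorless starchy: 3022 × 1/4 = 755.5
  colorless waxy: 3022 × 1/4 = 755.5
χ² = Σ (O − E)² / E
  colored starchy: (727 − 755.5)² / 755.5 = 1.0751
  colored waxy: (769 − 755.5)² / 755.5 = 0.2412
  colorless starchy: (768 − 755.5)² / 755.5 = 0.2068
  colorless waxy: (758 − 755.5)² / 755.5 = 0.0083
χ² = 1.0751 + 0.2412 + 0.2068 + 0.0083 = 1.5314 ≈ 1.531

1.531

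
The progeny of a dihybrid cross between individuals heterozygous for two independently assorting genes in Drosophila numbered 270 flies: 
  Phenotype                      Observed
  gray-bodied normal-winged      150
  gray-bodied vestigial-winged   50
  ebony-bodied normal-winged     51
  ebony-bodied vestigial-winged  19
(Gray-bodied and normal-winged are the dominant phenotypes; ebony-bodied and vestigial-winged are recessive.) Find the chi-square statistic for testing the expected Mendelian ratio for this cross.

0.301

A dihybrid F₂ with independent assortment and complete dominance at both loci gives a 9:3:3:1 phenotypic ratio.
Expected counts for N = 270 under a 9:3:3:1 ratio (total parts = 16):
  gray-bodied normal-winged: 270 × 9/16 = 151.875
  gray-bodied vestigial-winged: 270 × 3/16 = 50.625
  ebony-bodied normal-winged: 270 × 3/16 = 50.625
  ebony-bodied vestigial-winged: 270 × 1/16 = 16.875
χ² = Σ (O − E)² / E
  gray-bodied normal-winged: (150 − 151.875)² / 151.875 = 0.0231
  gray-bodied vestigial-winged: (50 − 50.625)² / 50.625 = 0.0077
  ebony-bodied normal-winged: (51 − 50.625)² / 50.625 = 0.0028
  ebony-bodied vestigial-winged: (19 − 16.875)² / 16.875 = 0.2676
χ² = 0.0231 + 0.0077 + 0.0028 + 0.2676 = 0.3012 ≈ 0.301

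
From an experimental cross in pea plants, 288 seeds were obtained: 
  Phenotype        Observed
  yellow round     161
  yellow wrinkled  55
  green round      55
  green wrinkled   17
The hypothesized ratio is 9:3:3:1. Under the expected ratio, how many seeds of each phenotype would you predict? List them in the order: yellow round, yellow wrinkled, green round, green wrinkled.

The 9:3:3:1 ratio has 16 parts, so with N = 288 the expected counts are:
  yellow round: 288 × 9/16 = 162
  yellow wrinkled: 288 × 3/16 = 54
  green round: 288 × 3/16 = 54
  green wrinkled: 288 × 1/16 = 18

162, 54, 54, 18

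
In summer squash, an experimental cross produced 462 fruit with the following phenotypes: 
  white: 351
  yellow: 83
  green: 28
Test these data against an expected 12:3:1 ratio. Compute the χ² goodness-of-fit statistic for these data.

0.237

Total ratio parts = 16. Expected numbers out of 462:
  white: 462 × 12/16 = 346.5
  yellow: 462 × 3/16 = 86.625
  green: 462 × 1/16 = 28.875
χ² = Σ (O − E)² / E
  white: (351 − 346.5)² / 346.5 = 0.0584
  yellow: (83 − 86.625)² / 86.625 = 0.1517
  green: (28 − 28.875)² / 28.875 = 0.0265
χ² = 0.0584 + 0.1517 + 0.0265 = 0.2366 ≈ 0.237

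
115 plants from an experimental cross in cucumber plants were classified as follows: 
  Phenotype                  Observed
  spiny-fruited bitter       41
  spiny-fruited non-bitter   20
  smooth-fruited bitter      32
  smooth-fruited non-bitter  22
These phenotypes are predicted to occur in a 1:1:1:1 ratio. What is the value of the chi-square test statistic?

Under the 1:1:1:1 hypothesis (Σ ratio = 4, N = 115):
  spiny-fruited bitter: 115 × 1/4 = 28.75
  spiny-fruited non-bitter: 115 × 1/4 = 28.75
  smooth-fruited bitter: 115 × 1/4 = 28.75
  smooth-fruited non-bitter: 115 × 1/4 = 28.75
χ² = Σ (O − E)² / E
  spiny-fruited bitter: (41 − 28.75)² / 28.75 = 5.2196
  spiny-fruited non-bitter: (20 − 28.75)² / 28.75 = 2.6630
  smooth-fruited bitter: (32 − 28.75)² / 28.75 = 0.3674
  smooth-fruited non-bitter: (22 − 28.75)² / 28.75 = 1.5848
χ² = 5.2196 + 2.6630 + 0.3674 + 1.5848 = 9.8348 ≈ 9.835

9.835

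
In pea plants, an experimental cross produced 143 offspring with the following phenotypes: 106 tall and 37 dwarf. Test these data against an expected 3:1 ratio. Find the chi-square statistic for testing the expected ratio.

The 3:1 ratio has 4 parts, so with N = 143 the expected counts are:
  tall: 143 × 3/4 = 107.25
  dwarf: 143 × 1/4 = 35.75
χ² = Σ (O − E)² / E
  tall: (106 − 107.25)² / 107.25 = 0.0146
  dwarf: (37 − 35.75)² / 35.75 = 0.0437
χ² = 0.0146 + 0.0437 = 0.0583 ≈ 0.058

0.058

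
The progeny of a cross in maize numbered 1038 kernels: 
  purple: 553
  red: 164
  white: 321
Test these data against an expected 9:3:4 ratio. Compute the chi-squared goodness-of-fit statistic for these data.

21.027

Total ratio parts = 16. Expected numbers out of 1038:
  purple: 1038 × 9/16 = 583.875
  red: 1038 × 3/16 = 194.625
  white: 1038 × 4/16 = 259.5
χ² = Σ (O − E)² / E
  purple: (553 − 583.875)² / 583.875 = 1.6327
  red: (164 − 194.625)² / 194.625 = 4.8190
  white: (321 − 259.5)² / 259.5 = 14.5751
χ² = 1.6327 + 4.8190 + 14.5751 = 21.0268 ≈ 21.027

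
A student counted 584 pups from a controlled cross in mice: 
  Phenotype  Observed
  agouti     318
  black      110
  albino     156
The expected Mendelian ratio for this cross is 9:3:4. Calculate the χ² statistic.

1.023

Under the 9:3:4 hypothesis (Σ ratio = 16, N = 584):
  agouti: 584 × 9/16 = 328.5
  black: 584 × 3/16 = 109.5
  albino: 584 × 4/16 = 146
χ² = Σ (O − E)² / E
  agouti: (318 − 328.5)² / 328.5 = 0.3356
  black: (110 − 109.5)² / 109.5 = 0.0023
  albino: (156 − 146)² / 146 = 0.6849
χ² = 0.3356 + 0.0023 + 0.6849 = 1.0228 ≈ 1.023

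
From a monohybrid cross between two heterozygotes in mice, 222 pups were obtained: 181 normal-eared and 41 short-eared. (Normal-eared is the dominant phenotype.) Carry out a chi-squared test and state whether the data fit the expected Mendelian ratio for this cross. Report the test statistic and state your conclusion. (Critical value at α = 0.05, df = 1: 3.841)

5.051; not consistent

For a monohybrid cross between heterozygotes with complete dominance, the expected phenotypic ratio is 3:1.
Total ratio parts = 4. Expected numbers out of 222:
  normal-eared: 222 × 3/4 = 166.5
  short-eared: 222 × 1/4 = 55.5
χ² = Σ (O − E)² / E
  normal-eared: (181 − 166.5)² / 166.5 = 1.2628
  short-eared: (41 − 55.5)² / 55.5 = 3.7883
χ² = 1.2628 + 3.7883 = 5.0511 ≈ 5.051
Degrees of freedom = 2 − 1 = 1; critical value at α = 0.05 is 3.841.
Since 5.051 > 3.841, we reject the null hypothesis — the data do not fit the 3:1 ratio.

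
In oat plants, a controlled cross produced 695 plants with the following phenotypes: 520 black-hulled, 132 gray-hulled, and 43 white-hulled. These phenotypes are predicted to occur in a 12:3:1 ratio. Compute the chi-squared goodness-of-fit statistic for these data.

Under the 12:3:1 hypothesis (Σ ratio = 16, N = 695):
  black-hulled: 695 × 12/16 = 521.25
  gray-hulled: 695 × 3/16 = 130.3125
  white-hulled: 695 × 1/16 = 43.4375
χ² = Σ (O − E)² / E
  black-hulled: (520 − 521.25)² / 521.25 = 0.0030
  gray-hulled: (132 − 130.3125)² / 130.3125 = 0.0219
  white-hulled: (43 − 43.4375)² / 43.4375 = 0.0044
χ² = 0.0030 + 0.0219 + 0.0044 = 0.0293 ≈ 0.029

0.029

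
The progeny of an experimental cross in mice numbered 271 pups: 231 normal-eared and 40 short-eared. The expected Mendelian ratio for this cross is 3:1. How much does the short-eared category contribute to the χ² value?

11.366

Under the 3:1 hypothesis (Σ ratio = 4, N = 271):
  normal-eared: 271 × 3/4 = 203.25
  short-eared: 271 × 1/4 = 67.75
Contribution of short-eared: (40 − 67.75)² / 67.75 = 11.3662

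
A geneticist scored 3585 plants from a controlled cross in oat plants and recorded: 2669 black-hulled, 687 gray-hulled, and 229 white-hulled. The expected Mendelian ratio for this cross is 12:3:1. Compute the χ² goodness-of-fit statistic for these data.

0.580

Under the 12:3:1 hypothesis (Σ ratio = 16, N = 3585):
  black-hulled: 3585 × 12/16 = 2688.75
  gray-hulled: 3585 × 3/16 = 672.1875
  white-hulled: 3585 × 1/16 = 224.0625
χ² = Σ (O − E)² / E
  black-hulled: (2669 − 2688.75)² / 2688.75 = 0.1451
  gray-hulled: (687 − 672.1875)² / 672.1875 = 0.3264
  white-hulled: (229 − 224.0625)² / 224.0625 = 0.1088
χ² = 0.1451 + 0.3264 + 0.1088 = 0.5803 ≈ 0.580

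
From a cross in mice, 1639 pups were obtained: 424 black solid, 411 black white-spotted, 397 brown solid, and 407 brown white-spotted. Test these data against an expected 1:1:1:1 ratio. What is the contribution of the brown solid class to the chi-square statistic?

The 1:1:1:1 ratio has 4 parts, so with N = 1639 the expected counts are:
  black solid: 1639 × 1/4 = 409.75
  black white-spotted: 1639 × 1/4 = 409.75
  brown solid: 1639 × 1/4 = 409.75
  brown white-spotted: 1639 × 1/4 = 409.75
Contribution of brown solid: (397 − 409.75)² / 409.75 = 0.3967

0.397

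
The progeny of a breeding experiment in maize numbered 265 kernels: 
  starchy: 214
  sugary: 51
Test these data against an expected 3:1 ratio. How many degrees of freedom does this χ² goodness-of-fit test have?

1

A goodness-of-fit test with 2 phenotype classes has df = 2 − 1 = 1.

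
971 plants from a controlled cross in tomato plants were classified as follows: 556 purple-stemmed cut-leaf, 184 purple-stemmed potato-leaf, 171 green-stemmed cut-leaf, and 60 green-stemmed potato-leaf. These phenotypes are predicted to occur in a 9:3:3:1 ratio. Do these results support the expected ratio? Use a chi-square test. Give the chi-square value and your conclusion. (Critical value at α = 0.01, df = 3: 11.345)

Under the 9:3:3:1 hypothesis (Σ ratio = 16, N = 971):
  purple-stemmed cut-leaf: 971 × 9/16 = 546.1875
  purple-stemmed potato-leaf: 971 × 3/16 = 182.0625
  green-stemmed cut-leaf: 971 × 3/16 = 182.0625
  green-stemmed potato-leaf: 971 × 1/16 = 60.6875
χ² = Σ (O − E)² / E
  purple-stemmed cut-leaf: (556 − 546.1875)² / 546.1875 = 0.1763
  purple-stemmed potato-leaf: (184 − 182.0625)² / 182.0625 = 0.0206
  green-stemmed cut-leaf: (171 − 182.0625)² / 182.0625 = 0.6722
  green-stemmed potato-leaf: (60 − 60.6875)² / 60.6875 = 0.0078
χ² = 0.1763 + 0.0206 + 0.6722 + 0.0078 = 0.8769 ≈ 0.877
Degrees of freedom = 4 − 1 = 3; critical value at α = 0.01 is 11.345.
Since 0.877 < 11.345, we fail to reject the null hypothesis — the data are consistent with the 9:3:3:1 ratio.

0.877; consistent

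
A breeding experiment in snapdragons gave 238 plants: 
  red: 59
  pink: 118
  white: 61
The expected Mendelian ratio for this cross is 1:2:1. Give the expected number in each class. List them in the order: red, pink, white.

Total ratio parts = 4. Expected numbers out of 238:
  red: 238 × 1/4 = 59.5
  pink: 238 × 2/4 = 119
  white: 238 × 1/4 = 59.5

59.5, 119, 59.5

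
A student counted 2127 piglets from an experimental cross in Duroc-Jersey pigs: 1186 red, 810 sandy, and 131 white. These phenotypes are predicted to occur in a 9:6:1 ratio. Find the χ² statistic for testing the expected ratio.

0.311

The 9:6:1 ratio has 16 parts, so with N = 2127 the expected counts are:
  red: 2127 × 9/16 = 1196.4375
  sandy: 2127 × 6/16 = 797.625
  white: 2127 × 1/16 = 132.9375
χ² = Σ (O − E)² / E
  red: (1186 − 1196.4375)² / 1196.4375 = 0.0911
  sandy: (810 − 797.625)² / 797.625 = 0.1920
  white: (131 − 132.9375)² / 132.9375 = 0.0282
χ² = 0.0911 + 0.1920 + 0.0282 = 0.3113 ≈ 0.311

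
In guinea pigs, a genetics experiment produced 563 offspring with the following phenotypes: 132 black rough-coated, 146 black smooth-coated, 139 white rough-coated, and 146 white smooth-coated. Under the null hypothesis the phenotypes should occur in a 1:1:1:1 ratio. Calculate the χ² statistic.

Under the 1:1:1:1 hypothesis (Σ ratio = 4, N = 563):
  black rough-coated: 563 × 1/4 = 140.75
  black smooth-coated: 563 × 1/4 = 140.75
  white rough-coated: 563 × 1/4 = 140.75
  white smooth-coated: 563 × 1/4 = 140.75
χ² = Σ (O − E)² / E
  black rough-coated: (132 − 140.75)² / 140.75 = 0.5440
  black smooth-coated: (146 − 140.75)² / 140.75 = 0.1958
  white rough-coated: (139 − 140.75)² / 140.75 = 0.0218
  white smooth-coated: (146 − 140.75)² / 140.75 = 0.1958
χ² = 0.5440 + 0.1958 + 0.0218 + 0.1958 = 0.9574 ≈ 0.957

0.957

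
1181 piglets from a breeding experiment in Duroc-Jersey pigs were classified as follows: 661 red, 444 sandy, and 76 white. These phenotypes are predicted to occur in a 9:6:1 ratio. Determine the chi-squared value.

Under the 9:6:1 hypothesis (Σ ratio = 16, N = 1181):
  red: 1181 × 9/16 = 664.3125
  sandy: 1181 × 6/16 = 442.875
  white: 1181 × 1/16 = 73.8125
χ² = Σ (O − E)² / E
  red: (661 − 664.3125)² / 664.3125 = 0.0165
  sandy: (444 − 442.875)² / 442.875 = 0.0029
  white: (76 − 73.8125)² / 73.8125 = 0.0648
χ² = 0.0165 + 0.0029 + 0.0648 = 0.0842 ≈ 0.084

0.084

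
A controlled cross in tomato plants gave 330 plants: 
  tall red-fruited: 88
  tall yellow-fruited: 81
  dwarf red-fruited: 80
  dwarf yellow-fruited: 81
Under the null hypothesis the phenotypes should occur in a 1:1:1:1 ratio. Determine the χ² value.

The 1:1:1:1 ratio has 4 parts, so with N = 330 the expected counts are:
  tall red-fruited: 330 × 1/4 = 82.5
  tall yellow-fruited: 330 × 1/4 = 82.5
  dwarf red-fruited: 330 × 1/4 = 82.5
  dwarf yellow-fruited: 330 × 1/4 = 82.5
χ² = Σ (O − E)² / E
  tall red-fruited: (88 − 82.5)² / 82.5 = 0.3667
  tall yellow-fruited: (81 − 82.5)² / 82.5 = 0.0273
  dwarf red-fruited: (80 − 82.5)² / 82.5 = 0.0758
  dwarf yellow-fruited: (81 − 82.5)² / 82.5 = 0.0273
χ² = 0.3667 + 0.0273 + 0.0758 + 0.0273 = 0.4971 ≈ 0.497

0.497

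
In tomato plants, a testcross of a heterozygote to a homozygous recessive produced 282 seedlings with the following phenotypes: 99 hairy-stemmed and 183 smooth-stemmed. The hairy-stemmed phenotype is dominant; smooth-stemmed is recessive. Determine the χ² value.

A testcross of a heterozygote (Aa × aa) gives a 1:1 phenotypic ratio.
The 1:1 ratio has 2 parts, so with N = 282 the expected counts are:
  hairy-stemmed: 282 × 1/2 = 141
  smooth-stemmed: 282 × 1/2 = 141
χ² = Σ (O − E)² / E
  hairy-stemmed: (99 − 141)² / 141 = 12.5106
  smooth-stemmed: (183 − 141)² / 141 = 12.5106
χ² = 12.5106 + 12.5106 = 25.0212 ≈ 25.021

25.021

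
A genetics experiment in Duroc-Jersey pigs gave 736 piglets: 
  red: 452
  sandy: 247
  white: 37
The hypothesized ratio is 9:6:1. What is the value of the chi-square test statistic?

Under the 9:6:1 hypothesis (Σ ratio = 16, N = 736):
  red: 736 × 9/16 = 414
  sandy: 736 × 6/16 = 276
  white: 736 × 1/16 = 46
χ² = Σ (O − E)² / E
  red: (452 − 414)² / 414 = 3.4879
  sandy: (247 − 276)² / 276 = 3.0471
  white: (37 − 46)² / 46 = 1.7609
χ² = 3.4879 + 3.0471 + 1.7609 = 8.2959 ≈ 8.296

8.296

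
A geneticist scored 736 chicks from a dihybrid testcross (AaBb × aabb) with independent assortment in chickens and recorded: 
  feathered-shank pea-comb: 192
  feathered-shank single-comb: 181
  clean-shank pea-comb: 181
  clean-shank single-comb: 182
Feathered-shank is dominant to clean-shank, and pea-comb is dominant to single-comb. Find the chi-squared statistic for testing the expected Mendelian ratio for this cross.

A dihybrid testcross with independent assortment gives a 1:1:1:1 ratio.
Under the 1:1:1:1 hypothesis (Σ ratio = 4, N = 736):
  feathered-shank pea-comb: 736 × 1/4 = 184
  feathered-shank single-comb: 736 × 1/4 = 184
  clean-shank pea-comb: 736 × 1/4 = 184
  clean-shank single-comb: 736 × 1/4 = 184
χ² = Σ (O − E)² / E
  feathered-shank pea-comb: (192 − 184)² / 184 = 0.3478
  feathered-shank single-comb: (181 − 184)² / 184 = 0.0489
  clean-shank pea-comb: (181 − 184)² / 184 = 0.0489
  clean-shank single-comb: (182 − 184)² / 184 = 0.0217
χ² = 0.3478 + 0.0489 + 0.0489 + 0.0217 = 0.4673 ≈ 0.467

0.467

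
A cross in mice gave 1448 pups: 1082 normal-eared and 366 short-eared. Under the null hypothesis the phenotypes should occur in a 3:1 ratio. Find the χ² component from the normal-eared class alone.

The 3:1 ratio has 4 parts, so with N = 1448 the expected counts are:
  normal-eared: 1448 × 3/4 = 1086
  short-eared: 1448 × 1/4 = 362
Contribution of normal-eared: (1082 − 1086)² / 1086 = 0.0147

0.015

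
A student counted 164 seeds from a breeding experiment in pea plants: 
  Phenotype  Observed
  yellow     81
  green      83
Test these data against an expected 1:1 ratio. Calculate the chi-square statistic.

0.024

Expected counts for N = 164 under a 1:1 ratio (total parts = 2):
  yellow: 164 × 1/2 = 82
  green: 164 × 1/2 = 82
χ² = Σ (O − E)² / E
  yellow: (81 − 82)² / 82 = 0.0122
  green: (83 − 82)² / 82 = 0.0122
χ² = 0.0122 + 0.0122 = 0.0244 ≈ 0.024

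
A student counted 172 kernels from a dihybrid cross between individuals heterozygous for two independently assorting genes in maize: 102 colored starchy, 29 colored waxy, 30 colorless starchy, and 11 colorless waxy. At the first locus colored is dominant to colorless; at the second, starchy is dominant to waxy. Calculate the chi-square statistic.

A dihybrid F₂ with independent assortment and complete dominance at both loci gives a 9:3:3:1 phenotypic ratio.
Total ratio parts = 16. Expected numbers out of 172:
  colored starchy: 172 × 9/16 = 96.75
  colored waxy: 172 × 3/16 = 32.25
  colorless starchy: 172 × 3/16 = 32.25
  colorless waxy: 172 × 1/16 = 10.75
χ² = Σ (O − E)² / E
  colored starchy: (102 − 96.75)² / 96.75 = 0.2849
  colored waxy: (29 − 32.25)² / 32.25 = 0.3275
  colorless starchy: (30 − 32.25)² / 32.25 = 0.1570
  colorless waxy: (11 − 10.75)² / 10.75 = 0.0058
χ² = 0.2849 + 0.3275 + 0.1570 + 0.0058 = 0.7752 ≈ 0.775

0.775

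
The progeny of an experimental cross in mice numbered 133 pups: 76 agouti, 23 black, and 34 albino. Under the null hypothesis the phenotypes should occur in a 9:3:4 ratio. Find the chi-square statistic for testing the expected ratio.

Expected counts for N = 133 under a 9:3:4 ratio (total parts = 16):
  agouti: 133 × 9/16 = 74.8125
  black: 133 × 3/16 = 24.9375
  albino: 133 × 4/16 = 33.25
χ² = Σ (O − E)² / E
  agouti: (76 − 74.8125)² / 74.8125 = 0.0188
  black: (23 − 24.9375)² / 24.9375 = 0.1505
  albino: (34 − 33.25)² / 33.25 = 0.0169
χ² = 0.0188 + 0.1505 + 0.0169 = 0.1862 ≈ 0.186

0.186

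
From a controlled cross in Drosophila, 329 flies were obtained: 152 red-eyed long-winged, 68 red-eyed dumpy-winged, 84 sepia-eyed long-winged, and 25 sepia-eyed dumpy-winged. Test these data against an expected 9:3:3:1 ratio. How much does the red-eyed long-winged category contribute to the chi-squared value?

Expected counts for N = 329 under a 9:3:3:1 ratio (total parts = 16):
  red-eyed long-winged: 329 × 9/16 = 185.0625
  red-eyed dumpy-winged: 329 × 3/16 = 61.6875
  sepia-eyed long-winged: 329 × 3/16 = 61.6875
  sepia-eyed dumpy-winged: 329 × 1/16 = 20.5625
Contribution of red-eyed long-winged: (152 − 185.0625)² / 185.0625 = 5.9068

5.907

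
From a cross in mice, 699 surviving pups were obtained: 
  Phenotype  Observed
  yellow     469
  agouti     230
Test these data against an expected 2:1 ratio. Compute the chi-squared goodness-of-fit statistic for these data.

0.058

The 2:1 ratio has 3 parts, so with N = 699 the expected counts are:
  yellow: 699 × 2/3 = 466
  agouti: 699 × 1/3 = 233
χ² = Σ (O − E)² / E
  yellow: (469 − 466)² / 466 = 0.0193
  agouti: (230 − 233)² / 233 = 0.0386
χ² = 0.0193 + 0.0386 = 0.0579 ≈ 0.058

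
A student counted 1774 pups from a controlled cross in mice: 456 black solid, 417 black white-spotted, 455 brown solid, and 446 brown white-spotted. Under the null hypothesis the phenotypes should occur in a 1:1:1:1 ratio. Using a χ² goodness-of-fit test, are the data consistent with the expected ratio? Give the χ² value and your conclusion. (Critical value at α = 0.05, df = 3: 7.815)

Under the 1:1:1:1 hypothesis (Σ ratio = 4, N = 1774):
  black solid: 1774 × 1/4 = 443.5
  black white-spotted: 1774 × 1/4 = 443.5
  brown solid: 1774 × 1/4 = 443.5
  brown white-spotted: 1774 × 1/4 = 443.5
χ² = Σ (O − E)² / E
  black solid: (456 − 443.5)² / 443.5 = 0.3523
  black white-spotted: (417 − 443.5)² / 443.5 = 1.5834
  brown solid: (455 − 443.5)² / 443.5 = 0.2982
  brown white-spotted: (446 − 443.5)² / 443.5 = 0.0141
χ² = 0.3523 + 1.5834 + 0.2982 + 0.0141 = 2.248
Degrees of freedom = 4 − 1 = 3; critical value at α = 0.05 is 7.815.
Since 2.248 < 7.815, we fail to reject the null hypothesis — the data are consistent with the 1:1:1:1 ratio.

2.248; consistent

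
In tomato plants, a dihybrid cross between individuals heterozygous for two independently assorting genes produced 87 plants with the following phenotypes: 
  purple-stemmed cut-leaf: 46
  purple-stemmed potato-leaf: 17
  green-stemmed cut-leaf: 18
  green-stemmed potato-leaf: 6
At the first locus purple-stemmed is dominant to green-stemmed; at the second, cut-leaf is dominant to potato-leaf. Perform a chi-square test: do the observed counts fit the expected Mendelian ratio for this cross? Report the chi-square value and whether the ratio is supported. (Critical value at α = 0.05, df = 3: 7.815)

A dihybrid F₂ with independent assortment and complete dominance at both loci gives a 9:3:3:1 phenotypic ratio.
Total ratio parts = 16. Expected numbers out of 87:
  purple-stemmed cut-leaf: 87 × 9/16 = 48.9375
  purple-stemmed potato-leaf: 87 × 3/16 = 16.3125
  green-stemmed cut-leaf: 87 × 3/16 = 16.3125
  green-stemmed potato-leaf: 87 × 1/16 = 5.4375
χ² = Σ (O − E)² / E
  purple-stemmed cut-leaf: (46 − 48.9375)² / 48.9375 = 0.1763
  purple-stemmed potato-leaf: (17 − 16.3125)² / 16.3125 = 0.0290
  green-stemmed cut-leaf: (18 − 16.3125)² / 16.3125 = 0.1746
  green-stemmed potato-leaf: (6 − 5.4375)² / 5.4375 = 0.0582
χ² = 0.1763 + 0.0290 + 0.1746 + 0.0582 = 0.4381 ≈ 0.438
Degrees of freedom = 4 − 1 = 3; critical value at α = 0.05 is 7.815.
Since 0.438 < 7.815, we fail to reject the null hypothesis — the data are consistent with the 9:3:3:1 ratio.

0.438; consistent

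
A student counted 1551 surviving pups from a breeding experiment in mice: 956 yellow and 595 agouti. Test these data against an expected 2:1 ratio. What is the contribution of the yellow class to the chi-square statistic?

5.884

Total ratio parts = 3. Expected numbers out of 1551:
  yellow: 1551 × 2/3 = 1034
  agouti: 1551 × 1/3 = 517
Contribution of yellow: (956 − 1034)² / 1034 = 5.8839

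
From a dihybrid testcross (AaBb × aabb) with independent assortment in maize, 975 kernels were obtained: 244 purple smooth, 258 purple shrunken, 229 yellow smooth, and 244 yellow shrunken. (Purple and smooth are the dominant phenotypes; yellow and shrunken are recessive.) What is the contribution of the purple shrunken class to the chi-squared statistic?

0.833

A dihybrid testcross with independent assortment gives a 1:1:1:1 ratio.
Total ratio parts = 4. Expected numbers out of 975:
  purple smooth: 975 × 1/4 = 243.75
  purple shrunken: 975 × 1/4 = 243.75
  yellow smooth: 975 × 1/4 = 243.75
  yellow shrunken: 975 × 1/4 = 243.75
Contribution of purple shrunken: (258 − 243.75)² / 243.75 = 0.8331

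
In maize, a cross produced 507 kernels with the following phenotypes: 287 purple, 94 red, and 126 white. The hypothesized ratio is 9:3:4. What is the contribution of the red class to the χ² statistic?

0.012

Total ratio parts = 16. Expected numbers out of 507:
  purple: 507 × 9/16 = 285.1875
  red: 507 × 3/16 = 95.0625
  white: 507 × 4/16 = 126.75
Contribution of red: (94 − 95.0625)² / 95.0625 = 0.0119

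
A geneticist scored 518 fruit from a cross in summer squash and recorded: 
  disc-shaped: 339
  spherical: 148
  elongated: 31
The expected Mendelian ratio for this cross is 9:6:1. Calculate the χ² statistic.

Expected counts for N = 518 under a 9:6:1 ratio (total parts = 16):
  disc-shaped: 518 × 9/16 = 291.375
  spherical: 518 × 6/16 = 194.25
  elongated: 518 × 1/16 = 32.375
χ² = Σ (O − E)² / E
  disc-shaped: (339 − 291.375)² / 291.375 = 7.7843
  spherical: (148 − 194.25)² / 194.25 = 11.0119
  elongated: (31 − 32.375)² / 32.375 = 0.0584
χ² = 7.7843 + 11.0119 + 0.0584 = 18.8546 ≈ 18.855

18.855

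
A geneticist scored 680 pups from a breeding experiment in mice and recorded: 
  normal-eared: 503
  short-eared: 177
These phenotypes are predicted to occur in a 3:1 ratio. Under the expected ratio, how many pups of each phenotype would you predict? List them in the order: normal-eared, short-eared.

510, 170

The 3:1 ratio has 4 parts, so with N = 680 the expected counts are:
  normal-eared: 680 × 3/4 = 510
  short-eared: 680 × 1/4 = 170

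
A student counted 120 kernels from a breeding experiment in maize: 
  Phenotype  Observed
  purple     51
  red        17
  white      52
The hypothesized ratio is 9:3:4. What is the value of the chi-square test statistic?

21.511

Under the 9:3:4 hypothesis (Σ ratio = 16, N = 120):
  purple: 120 × 9/16 = 67.5
  red: 120 × 3/16 = 22.5
  white: 120 × 4/16 = 30
χ² = Σ (O − E)² / E
  purple: (51 − 67.5)² / 67.5 = 4.0333
  red: (17 − 22.5)² / 22.5 = 1.3444
  white: (52 − 30)² / 30 = 16.1333
χ² = 4.0333 + 1.3444 + 16.1333 = 21.511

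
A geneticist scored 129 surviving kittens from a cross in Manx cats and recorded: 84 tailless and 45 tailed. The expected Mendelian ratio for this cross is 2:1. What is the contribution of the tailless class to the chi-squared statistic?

0.047

Under the 2:1 hypothesis (Σ ratio = 3, N = 129):
  tailless: 129 × 2/3 = 86
  tailed: 129 × 1/3 = 43
Contribution of tailless: (84 − 86)² / 86 = 0.0465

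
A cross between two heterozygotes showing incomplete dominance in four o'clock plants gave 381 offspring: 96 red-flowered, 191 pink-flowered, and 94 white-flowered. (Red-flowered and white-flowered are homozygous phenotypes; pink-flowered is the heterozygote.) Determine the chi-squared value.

With incomplete dominance, a heterozygote × heterozygote cross gives a 1:2:1 phenotypic ratio.
Total ratio parts = 4. Expected numbers out of 381:
  red-flowered: 381 × 1/4 = 95.25
  pink-flowered: 381 × 2/4 = 190.5
  white-flowered: 381 × 1/4 = 95.25
χ² = Σ (O − E)² / E
  red-flowered: (96 − 95.25)² / 95.25 = 0.0059
  pink-flowered: (191 − 190.5)² / 190.5 = 0.0013
  white-flowered: (94 − 95.25)² / 95.25 = 0.0164
χ² = 0.0059 + 0.0013 + 0.0164 = 0.0236 ≈ 0.024

0.024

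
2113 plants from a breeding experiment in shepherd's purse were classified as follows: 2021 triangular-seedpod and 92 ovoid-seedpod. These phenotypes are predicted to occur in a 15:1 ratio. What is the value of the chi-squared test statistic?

12.964

Under the 15:1 hypothesis (Σ ratio = 16, N = 2113):
  triangular-seedpod: 2113 × 15/16 = 1980.9375
  ovoid-seedpod: 2113 × 1/16 = 132.0625
χ² = Σ (O − E)² / E
  triangular-seedpod: (2021 − 1980.9375)² / 1980.9375 = 0.8102
  ovoid-seedpod: (92 − 132.0625)² / 132.0625 = 12.1534
χ² = 0.8102 + 12.1534 = 12.9636 ≈ 12.964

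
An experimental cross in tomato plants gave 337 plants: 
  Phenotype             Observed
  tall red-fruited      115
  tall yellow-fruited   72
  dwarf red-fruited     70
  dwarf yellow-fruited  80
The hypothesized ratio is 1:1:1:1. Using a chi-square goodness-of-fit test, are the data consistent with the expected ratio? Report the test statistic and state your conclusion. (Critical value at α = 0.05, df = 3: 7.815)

15.629; not consistent

Under the 1:1:1:1 hypothesis (Σ ratio = 4, N = 337):
  tall red-fruited: 337 × 1/4 = 84.25
  tall yellow-fruited: 337 × 1/4 = 84.25
  dwarf red-fruited: 337 × 1/4 = 84.25
  dwarf yellow-fruited: 337 × 1/4 = 84.25
χ² = Σ (O − E)² / E
  tall red-fruited: (115 − 84.25)² / 84.25 = 11.2233
  tall yellow-fruited: (72 − 84.25)² / 84.25 = 1.7812
  dwarf red-fruited: (70 − 84.25)² / 84.25 = 2.4102
  dwarf yellow-fruited: (80 − 84.25)² / 84.25 = 0.2144
χ² = 11.2233 + 1.7812 + 2.4102 + 0.2144 = 15.6291 ≈ 15.629
Degrees of freedom = 4 − 1 = 3; critical value at α = 0.05 is 7.815.
Since 15.629 > 7.815, we reject the null hypothesis — the data do not fit the 1:1:1:1 ratio.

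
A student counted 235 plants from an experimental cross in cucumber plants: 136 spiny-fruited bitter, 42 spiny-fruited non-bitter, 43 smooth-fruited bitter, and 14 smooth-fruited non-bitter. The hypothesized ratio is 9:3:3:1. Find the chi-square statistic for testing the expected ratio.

0.264

Under the 9:3:3:1 hypothesis (Σ ratio = 16, N = 235):
  spiny-fruited bitter: 235 × 9/16 = 132.1875
  spiny-fruited non-bitter: 235 × 3/16 = 44.0625
  smooth-fruited bitter: 235 × 3/16 = 44.0625
  smooth-fruited non-bitter: 235 × 1/16 = 14.6875
χ² = Σ (O − E)² / E
  spiny-fruited bitter: (136 − 132.1875)² / 132.1875 = 0.1100
  spiny-fruited non-bitter: (42 − 44.0625)² / 44.0625 = 0.0965
  smooth-fruited bitter: (43 − 44.0625)² / 44.0625 = 0.0256
  smooth-fruited non-bitter: (14 − 14.6875)² / 14.6875 = 0.0322
χ² = 0.1100 + 0.0965 + 0.0256 + 0.0322 = 0.2643 ≈ 0.264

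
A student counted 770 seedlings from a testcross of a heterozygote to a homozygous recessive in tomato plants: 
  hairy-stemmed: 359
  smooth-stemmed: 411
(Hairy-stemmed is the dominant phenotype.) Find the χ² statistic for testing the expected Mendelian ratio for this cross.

A testcross of a heterozygote (Aa × aa) gives a 1:1 phenotypic ratio.
The 1:1 ratio has 2 parts, so with N = 770 the expected counts are:
  hairy-stemmed: 770 × 1/2 = 385
  smooth-stemmed: 770 × 1/2 = 385
χ² = Σ (O − E)² / E
  hairy-stemmed: (359 − 385)² / 385 = 1.7558
  smooth-stemmed: (411 − 385)² / 385 = 1.7558
χ² = 1.7558 + 1.7558 = 3.5116 ≈ 3.512

3.512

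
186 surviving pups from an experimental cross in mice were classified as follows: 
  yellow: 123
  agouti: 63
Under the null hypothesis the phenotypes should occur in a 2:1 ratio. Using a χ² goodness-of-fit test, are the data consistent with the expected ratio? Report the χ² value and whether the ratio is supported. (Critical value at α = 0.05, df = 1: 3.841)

0.024; consistent

Total ratio parts = 3. Expected numbers out of 186:
  yellow: 186 × 2/3 = 124
  agouti: 186 × 1/3 = 62
χ² = Σ (O − E)² / E
  yellow: (123 − 124)² / 124 = 0.0081
  agouti: (63 − 62)² / 62 = 0.0161
χ² = 0.0081 + 0.0161 = 0.0242 ≈ 0.024
Degrees of freedom = 2 − 1 = 1; critical value at α = 0.05 is 3.841.
Since 0.024 < 3.841, we fail to reject the null hypothesis — the data are consistent with the 2:1 ratio.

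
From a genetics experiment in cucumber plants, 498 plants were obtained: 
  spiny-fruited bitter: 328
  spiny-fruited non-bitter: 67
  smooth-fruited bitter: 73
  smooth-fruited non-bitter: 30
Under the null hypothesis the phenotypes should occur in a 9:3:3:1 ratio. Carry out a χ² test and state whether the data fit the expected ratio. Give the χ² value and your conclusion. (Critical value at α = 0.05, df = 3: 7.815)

20.119; not consistent

The 9:3:3:1 ratio has 16 parts, so with N = 498 the expected counts are:
  spiny-fruited bitter: 498 × 9/16 = 280.125
  spiny-fruited non-bitter: 498 × 3/16 = 93.375
  smooth-fruited bitter: 498 × 3/16 = 93.375
  smooth-fruited non-bitter: 498 × 1/16 = 31.125
χ² = Σ (O − E)² / E
  spiny-fruited bitter: (328 − 280.125)² / 280.125 = 8.1821
  spiny-fruited non-bitter: (67 − 93.375)² / 93.375 = 7.4500
  smooth-fruited bitter: (73 − 93.375)² / 93.375 = 4.4460
  smooth-fruited non-bitter: (30 − 31.125)² / 31.125 = 0.0407
χ² = 8.1821 + 7.4500 + 4.4460 + 0.0407 = 20.1188 ≈ 20.119
Degrees of freedom = 4 − 1 = 3; critical value at α = 0.05 is 7.815.
Since 20.119 > 7.815, we reject the null hypothesis — the data do not fit the 9:3:3:1 ratio.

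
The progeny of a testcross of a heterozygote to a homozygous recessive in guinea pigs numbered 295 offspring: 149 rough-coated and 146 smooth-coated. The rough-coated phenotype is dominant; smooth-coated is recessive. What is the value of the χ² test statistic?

0.031

A testcross of a heterozygote (Aa × aa) gives a 1:1 phenotypic ratio.
Expected counts for N = 295 under a 1:1 ratio (total parts = 2):
  rough-coated: 295 × 1/2 = 147.5
  smooth-coated: 295 × 1/2 = 147.5
χ² = Σ (O − E)² / E
  rough-coated: (149 − 147.5)² / 147.5 = 0.0153
  smooth-coated: (146 − 147.5)² / 147.5 = 0.0153
χ² = 0.0153 + 0.0153 = 0.0306 ≈ 0.031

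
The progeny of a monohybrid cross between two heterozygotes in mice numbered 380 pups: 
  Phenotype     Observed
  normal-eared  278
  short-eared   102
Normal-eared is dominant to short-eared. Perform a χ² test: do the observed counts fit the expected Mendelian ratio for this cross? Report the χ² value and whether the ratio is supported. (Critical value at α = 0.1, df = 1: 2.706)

0.688; consistent

For a monohybrid cross between heterozygotes with complete dominance, the expected phenotypic ratio is 3:1.
Expected counts for N = 380 under a 3:1 ratio (total parts = 4):
  normal-eared: 380 × 3/4 = 285
  short-eared: 380 × 1/4 = 95
χ² = Σ (O − E)² / E
  normal-eared: (278 − 285)² / 285 = 0.1719
  short-eared: (102 − 95)² / 95 = 0.5158
χ² = 0.1719 + 0.5158 = 0.6877 ≈ 0.688
Degrees of freedom = 2 − 1 = 1; critical value at α = 0.1 is 2.706.
Since 0.688 < 2.706, we fail to reject the null hypothesis — the data are consistent with the 3:1 ratio.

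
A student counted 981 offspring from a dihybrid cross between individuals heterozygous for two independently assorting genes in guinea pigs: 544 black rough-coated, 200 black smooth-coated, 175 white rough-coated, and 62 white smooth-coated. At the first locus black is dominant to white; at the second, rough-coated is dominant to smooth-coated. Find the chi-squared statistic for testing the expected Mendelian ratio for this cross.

1.955

A dihybrid F₂ with independent assortment and complete dominance at both loci gives a 9:3:3:1 phenotypic ratio.
Expected counts for N = 981 under a 9:3:3:1 ratio (total parts = 16):
  black rough-coated: 981 × 9/16 = 551.8125
  black smooth-coated: 981 × 3/16 = 183.9375
  white rough-coated: 981 × 3/16 = 183.9375
  white smooth-coated: 981 × 1/16 = 61.3125
χ² = Σ (O − E)² / E
  black rough-coated: (544 − 551.8125)² / 551.8125 = 0.1106
  black smooth-coated: (200 − 183.9375)² / 183.9375 = 1.4027
  white rough-coated: (175 − 183.9375)² / 183.9375 = 0.4343
  white smooth-coated: (62 − 61.3125)² / 61.3125 = 0.0077
χ² = 0.1106 + 1.4027 + 0.4343 + 0.0077 = 1.9553 ≈ 1.955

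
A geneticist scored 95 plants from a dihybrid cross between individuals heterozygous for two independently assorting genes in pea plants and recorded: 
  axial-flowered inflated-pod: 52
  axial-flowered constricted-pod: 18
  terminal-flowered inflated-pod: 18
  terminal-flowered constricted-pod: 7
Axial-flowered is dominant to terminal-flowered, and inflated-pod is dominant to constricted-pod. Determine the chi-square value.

0.233

A dihybrid F₂ with independent assortment and complete dominance at both loci gives a 9:3:3:1 phenotypic ratio.
Total ratio parts = 16. Expected numbers out of 95:
  axial-flowered inflated-pod: 95 × 9/16 = 53.4375
  axial-flowered constricted-pod: 95 × 3/16 = 17.8125
  terminal-flowered inflated-pod: 95 × 3/16 = 17.8125
  terminal-flowered constricted-pod: 95 × 1/16 = 5.9375
χ² = Σ (O − E)² / E
  axial-flowered inflated-pod: (52 − 53.4375)² / 53.4375 = 0.0387
  axial-flowered constricted-pod: (18 − 17.8125)² / 17.8125 = 0.0020
  terminal-flowered inflated-pod: (18 − 17.8125)² / 17.8125 = 0.0020
  terminal-flowered constricted-pod: (7 − 5.9375)² / 5.9375 = 0.1901
χ² = 0.0387 + 0.0020 + 0.0020 + 0.1901 = 0.2328 ≈ 0.233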